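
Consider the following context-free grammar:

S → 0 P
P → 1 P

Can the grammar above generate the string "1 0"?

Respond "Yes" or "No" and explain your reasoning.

No - no valid derivation exists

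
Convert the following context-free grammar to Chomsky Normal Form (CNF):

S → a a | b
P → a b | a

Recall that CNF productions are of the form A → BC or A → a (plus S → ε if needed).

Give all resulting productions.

TA → a; S → b; TB → b; P → a; S → TA TA; P → TA TB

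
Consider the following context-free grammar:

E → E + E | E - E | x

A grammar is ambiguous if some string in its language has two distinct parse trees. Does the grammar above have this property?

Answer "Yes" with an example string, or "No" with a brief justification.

Yes - the string 'x + x + x - x - x' has two distinct parse trees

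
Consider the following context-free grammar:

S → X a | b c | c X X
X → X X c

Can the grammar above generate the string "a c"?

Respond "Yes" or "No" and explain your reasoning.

No - no valid derivation exists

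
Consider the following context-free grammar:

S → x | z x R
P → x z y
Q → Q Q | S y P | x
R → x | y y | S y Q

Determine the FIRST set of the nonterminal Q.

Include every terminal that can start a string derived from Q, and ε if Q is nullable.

We compute FIRST(Q) using the standard algorithm.
FIRST(P) = {x}
FIRST(Q) = {x, z}
FIRST(R) = {x, y, z}
FIRST(S) = {x, z}
Therefore, FIRST(Q) = {x, z}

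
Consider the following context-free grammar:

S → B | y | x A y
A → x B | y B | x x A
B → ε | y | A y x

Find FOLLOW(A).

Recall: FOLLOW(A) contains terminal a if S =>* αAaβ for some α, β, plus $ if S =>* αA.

We compute FOLLOW(A) using the standard algorithm.
FOLLOW(S) starts with {$}.
FIRST(A) = {x, y}
FIRST(B) = {x, y, ε}
FIRST(S) = {x, y, ε}
FOLLOW(A) = {y}
FOLLOW(B) = {$, y}
FOLLOW(S) = {$}
Therefore, FOLLOW(A) = {y}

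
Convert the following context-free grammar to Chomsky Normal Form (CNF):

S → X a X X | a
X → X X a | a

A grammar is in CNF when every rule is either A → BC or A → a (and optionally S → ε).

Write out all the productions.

TA → a; S → a; X → a; S → X X0; X0 → TA X1; X1 → X X; X → X X2; X2 → X TA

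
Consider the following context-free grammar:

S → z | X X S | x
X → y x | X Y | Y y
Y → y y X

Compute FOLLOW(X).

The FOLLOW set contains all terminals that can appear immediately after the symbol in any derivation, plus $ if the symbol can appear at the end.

We compute FOLLOW(X) using the standard algorithm.
FOLLOW(S) starts with {$}.
FIRST(S) = {x, y, z}
FIRST(X) = {y}
FIRST(Y) = {y}
FOLLOW(S) = {$}
FOLLOW(X) = {x, y, z}
FOLLOW(Y) = {x, y, z}
Therefore, FOLLOW(X) = {x, y, z}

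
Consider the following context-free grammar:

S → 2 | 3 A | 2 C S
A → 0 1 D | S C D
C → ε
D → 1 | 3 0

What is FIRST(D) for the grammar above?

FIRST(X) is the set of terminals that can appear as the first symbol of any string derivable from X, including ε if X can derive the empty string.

We compute FIRST(D) using the standard algorithm.
FIRST(A) = {0, 2, 3}
FIRST(C) = {ε}
FIRST(D) = {1, 3}
FIRST(S) = {2, 3}
Therefore, FIRST(D) = {1, 3}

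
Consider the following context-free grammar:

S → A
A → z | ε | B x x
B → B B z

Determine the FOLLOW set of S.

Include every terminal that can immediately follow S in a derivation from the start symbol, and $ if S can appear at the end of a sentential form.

We compute FOLLOW(S) using the standard algorithm.
FOLLOW(S) starts with {$}.
FIRST(A) = {z, ε}
FIRST(B) = {}
FIRST(S) = {z, ε}
FOLLOW(A) = {$}
FOLLOW(B) = {x, z}
FOLLOW(S) = {$}
Therefore, FOLLOW(S) = {$}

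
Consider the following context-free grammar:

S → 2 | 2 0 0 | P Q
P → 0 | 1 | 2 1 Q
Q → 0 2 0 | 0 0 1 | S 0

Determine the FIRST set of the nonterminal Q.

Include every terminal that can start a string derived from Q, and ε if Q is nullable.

We compute FIRST(Q) using the standard algorithm.
FIRST(P) = {0, 1, 2}
FIRST(Q) = {0, 1, 2}
FIRST(S) = {0, 1, 2}
Therefore, FIRST(Q) = {0, 1, 2}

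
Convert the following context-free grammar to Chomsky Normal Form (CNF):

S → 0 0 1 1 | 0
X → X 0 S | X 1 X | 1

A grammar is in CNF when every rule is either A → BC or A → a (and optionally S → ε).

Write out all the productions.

T0 → 0; T1 → 1; S → 0; X → 1; S → T0 X0; X0 → T0 X1; X1 → T1 T1; X → X X2; X2 → T0 S; X → X X3; X3 → T1 X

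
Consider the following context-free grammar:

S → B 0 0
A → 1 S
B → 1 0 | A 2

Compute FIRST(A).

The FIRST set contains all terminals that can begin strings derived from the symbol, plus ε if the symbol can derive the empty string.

We compute FIRST(A) using the standard algorithm.
FIRST(A) = {1}
FIRST(B) = {1}
FIRST(S) = {1}
Therefore, FIRST(A) = {1}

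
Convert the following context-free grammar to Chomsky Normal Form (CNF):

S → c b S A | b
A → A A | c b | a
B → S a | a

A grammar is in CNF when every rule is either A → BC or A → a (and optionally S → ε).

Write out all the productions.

TC → c; TB → b; S → b; A → a; TA → a; B → a; S → TC X0; X0 → TB X1; X1 → S A; A → A A; A → TC TB; B → S TA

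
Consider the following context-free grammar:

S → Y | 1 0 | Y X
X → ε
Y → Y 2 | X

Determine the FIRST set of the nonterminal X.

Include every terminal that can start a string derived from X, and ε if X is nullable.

We compute FIRST(X) using the standard algorithm.
FIRST(S) = {1, 2, ε}
FIRST(X) = {ε}
FIRST(Y) = {2, ε}
Therefore, FIRST(X) = {ε}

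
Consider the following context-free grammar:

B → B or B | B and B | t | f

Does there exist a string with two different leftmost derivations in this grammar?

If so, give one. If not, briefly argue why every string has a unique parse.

Yes - the string 't or t or f and t or f' has two distinct leftmost derivations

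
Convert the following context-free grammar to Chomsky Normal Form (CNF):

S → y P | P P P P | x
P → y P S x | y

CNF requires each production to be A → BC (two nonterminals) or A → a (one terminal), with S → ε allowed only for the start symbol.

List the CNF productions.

TY → y; S → x; TX → x; P → y; S → TY P; S → P X0; X0 → P X1; X1 → P P; P → TY X2; X2 → P X3; X3 → S TX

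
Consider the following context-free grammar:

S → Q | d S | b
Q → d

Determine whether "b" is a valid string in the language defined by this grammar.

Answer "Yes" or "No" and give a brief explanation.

Yes - a valid derivation exists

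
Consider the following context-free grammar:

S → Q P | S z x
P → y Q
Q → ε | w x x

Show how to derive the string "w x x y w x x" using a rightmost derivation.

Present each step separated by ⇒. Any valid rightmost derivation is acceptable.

S ⇒ Q P ⇒ Q y Q ⇒ Q y w x x ⇒ w x x y w x x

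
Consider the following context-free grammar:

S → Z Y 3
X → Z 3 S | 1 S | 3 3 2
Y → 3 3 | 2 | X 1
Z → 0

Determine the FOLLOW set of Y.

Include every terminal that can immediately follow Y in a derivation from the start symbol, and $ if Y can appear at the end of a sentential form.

We compute FOLLOW(Y) using the standard algorithm.
FOLLOW(S) starts with {$}.
FIRST(S) = {0}
FIRST(X) = {0, 1, 3}
FIRST(Y) = {0, 1, 2, 3}
FIRST(Z) = {0}
FOLLOW(S) = {$, 1}
FOLLOW(X) = {1}
FOLLOW(Y) = {3}
FOLLOW(Z) = {0, 1, 2, 3}
Therefore, FOLLOW(Y) = {3}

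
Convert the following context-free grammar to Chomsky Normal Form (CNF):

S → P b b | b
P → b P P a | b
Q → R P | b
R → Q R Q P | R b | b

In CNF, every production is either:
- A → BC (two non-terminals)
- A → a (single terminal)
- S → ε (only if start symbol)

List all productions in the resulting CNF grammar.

TB → b; S → b; TA → a; P → b; Q → b; R → b; S → P X0; X0 → TB TB; P → TB X1; X1 → P X2; X2 → P TA; Q → R P; R → Q X3; X3 → R X4; X4 → Q P; R → R TB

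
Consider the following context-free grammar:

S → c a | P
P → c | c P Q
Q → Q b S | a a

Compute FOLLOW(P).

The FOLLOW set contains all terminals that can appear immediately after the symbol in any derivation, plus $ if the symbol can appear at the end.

We compute FOLLOW(P) using the standard algorithm.
FOLLOW(S) starts with {$}.
FIRST(P) = {c}
FIRST(Q) = {a}
FIRST(S) = {c}
FOLLOW(P) = {$, a, b}
FOLLOW(Q) = {$, a, b}
FOLLOW(S) = {$, a, b}
Therefore, FOLLOW(P) = {$, a, b}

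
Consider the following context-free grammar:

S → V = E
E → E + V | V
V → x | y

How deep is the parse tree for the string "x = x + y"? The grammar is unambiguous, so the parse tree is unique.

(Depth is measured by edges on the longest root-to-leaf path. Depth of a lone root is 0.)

4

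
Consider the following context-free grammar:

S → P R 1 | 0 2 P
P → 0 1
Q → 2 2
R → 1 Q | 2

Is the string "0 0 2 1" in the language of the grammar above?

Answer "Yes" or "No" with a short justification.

No - no valid derivation exists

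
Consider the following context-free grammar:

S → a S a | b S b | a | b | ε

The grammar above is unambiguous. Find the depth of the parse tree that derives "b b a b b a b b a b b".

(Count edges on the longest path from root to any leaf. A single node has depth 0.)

6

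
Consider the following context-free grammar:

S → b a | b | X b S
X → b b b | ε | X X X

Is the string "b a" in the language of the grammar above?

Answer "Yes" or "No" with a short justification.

Yes - a valid derivation exists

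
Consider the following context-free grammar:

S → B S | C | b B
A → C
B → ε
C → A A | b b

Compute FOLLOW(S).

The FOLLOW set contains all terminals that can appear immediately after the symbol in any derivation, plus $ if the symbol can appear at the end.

We compute FOLLOW(S) using the standard algorithm.
FOLLOW(S) starts with {$}.
FIRST(A) = {b}
FIRST(B) = {ε}
FIRST(C) = {b}
FIRST(S) = {b}
FOLLOW(A) = {$, b}
FOLLOW(B) = {$, b}
FOLLOW(C) = {$, b}
FOLLOW(S) = {$}
Therefore, FOLLOW(S) = {$}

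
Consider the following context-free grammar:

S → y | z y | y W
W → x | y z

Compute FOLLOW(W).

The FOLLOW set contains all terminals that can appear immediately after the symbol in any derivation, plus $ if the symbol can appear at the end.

We compute FOLLOW(W) using the standard algorithm.
FOLLOW(S) starts with {$}.
FIRST(S) = {y, z}
FIRST(W) = {x, y}
FOLLOW(S) = {$}
FOLLOW(W) = {$}
Therefore, FOLLOW(W) = {$}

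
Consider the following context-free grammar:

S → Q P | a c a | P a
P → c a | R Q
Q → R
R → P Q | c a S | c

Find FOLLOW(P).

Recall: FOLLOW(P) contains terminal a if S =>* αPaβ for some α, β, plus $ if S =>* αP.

We compute FOLLOW(P) using the standard algorithm.
FOLLOW(S) starts with {$}.
FIRST(P) = {c}
FIRST(Q) = {c}
FIRST(R) = {c}
FIRST(S) = {a, c}
FOLLOW(P) = {$, a, c}
FOLLOW(Q) = {$, a, c}
FOLLOW(R) = {$, a, c}
FOLLOW(S) = {$, a, c}
Therefore, FOLLOW(P) = {$, a, c}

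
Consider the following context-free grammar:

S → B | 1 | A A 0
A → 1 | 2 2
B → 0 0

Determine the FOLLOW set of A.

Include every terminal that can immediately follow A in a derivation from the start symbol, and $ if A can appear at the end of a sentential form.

We compute FOLLOW(A) using the standard algorithm.
FOLLOW(S) starts with {$}.
FIRST(A) = {1, 2}
FIRST(B) = {0}
FIRST(S) = {0, 1, 2}
FOLLOW(A) = {0, 1, 2}
FOLLOW(B) = {$}
FOLLOW(S) = {$}
Therefore, FOLLOW(A) = {0, 1, 2}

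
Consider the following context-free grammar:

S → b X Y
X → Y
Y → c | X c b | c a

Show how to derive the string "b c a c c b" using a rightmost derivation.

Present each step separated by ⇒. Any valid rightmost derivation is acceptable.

S ⇒ b X Y ⇒ b X X c b ⇒ b X Y c b ⇒ b X c c b ⇒ b Y c c b ⇒ b c a c c b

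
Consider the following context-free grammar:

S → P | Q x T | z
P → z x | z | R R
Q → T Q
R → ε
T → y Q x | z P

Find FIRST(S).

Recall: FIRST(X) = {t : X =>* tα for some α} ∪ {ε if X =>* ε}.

We compute FIRST(S) using the standard algorithm.
FIRST(P) = {z, ε}
FIRST(Q) = {y, z}
FIRST(R) = {ε}
FIRST(S) = {y, z, ε}
FIRST(T) = {y, z}
Therefore, FIRST(S) = {y, z, ε}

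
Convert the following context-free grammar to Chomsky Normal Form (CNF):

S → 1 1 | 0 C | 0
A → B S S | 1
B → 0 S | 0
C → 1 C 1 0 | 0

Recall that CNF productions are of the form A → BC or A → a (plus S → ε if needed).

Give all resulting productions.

T1 → 1; T0 → 0; S → 0; A → 1; B → 0; C → 0; S → T1 T1; S → T0 C; A → B X0; X0 → S S; B → T0 S; C → T1 X1; X1 → C X2; X2 → T1 T0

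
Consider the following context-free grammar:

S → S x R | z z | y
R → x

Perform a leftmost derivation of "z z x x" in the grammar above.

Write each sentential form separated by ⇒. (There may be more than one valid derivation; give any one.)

S ⇒ S x R ⇒ z z x R ⇒ z z x x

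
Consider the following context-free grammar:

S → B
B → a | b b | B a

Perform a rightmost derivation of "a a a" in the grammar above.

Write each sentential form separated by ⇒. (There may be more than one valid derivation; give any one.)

S ⇒ B ⇒ B a ⇒ B a a ⇒ a a a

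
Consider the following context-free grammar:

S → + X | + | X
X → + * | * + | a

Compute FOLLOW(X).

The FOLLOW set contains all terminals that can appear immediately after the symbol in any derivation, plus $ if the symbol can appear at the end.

We compute FOLLOW(X) using the standard algorithm.
FOLLOW(S) starts with {$}.
FIRST(S) = {*, +, a}
FIRST(X) = {*, +, a}
FOLLOW(S) = {$}
FOLLOW(X) = {$}
Therefore, FOLLOW(X) = {$}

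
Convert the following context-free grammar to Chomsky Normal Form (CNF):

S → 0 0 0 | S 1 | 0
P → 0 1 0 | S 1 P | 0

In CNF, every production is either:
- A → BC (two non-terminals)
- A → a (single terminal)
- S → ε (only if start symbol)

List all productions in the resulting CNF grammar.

T0 → 0; T1 → 1; S → 0; P → 0; S → T0 X0; X0 → T0 T0; S → S T1; P → T0 X1; X1 → T1 T0; P → S X2; X2 → T1 P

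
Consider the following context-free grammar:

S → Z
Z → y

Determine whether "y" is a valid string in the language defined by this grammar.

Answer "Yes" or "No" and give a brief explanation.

Yes - a valid derivation exists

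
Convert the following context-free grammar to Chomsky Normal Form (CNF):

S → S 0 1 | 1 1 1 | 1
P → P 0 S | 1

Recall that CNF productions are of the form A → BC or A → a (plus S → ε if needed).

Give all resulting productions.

T0 → 0; T1 → 1; S → 1; P → 1; S → S X0; X0 → T0 T1; S → T1 X1; X1 → T1 T1; P → P X2; X2 → T0 S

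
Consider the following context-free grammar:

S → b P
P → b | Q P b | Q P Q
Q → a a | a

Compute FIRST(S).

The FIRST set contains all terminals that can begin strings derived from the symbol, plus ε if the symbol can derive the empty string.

We compute FIRST(S) using the standard algorithm.
FIRST(P) = {a, b}
FIRST(Q) = {a}
FIRST(S) = {b}
Therefore, FIRST(S) = {b}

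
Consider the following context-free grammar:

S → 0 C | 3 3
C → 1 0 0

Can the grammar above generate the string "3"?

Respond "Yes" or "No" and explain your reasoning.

No - no valid derivation exists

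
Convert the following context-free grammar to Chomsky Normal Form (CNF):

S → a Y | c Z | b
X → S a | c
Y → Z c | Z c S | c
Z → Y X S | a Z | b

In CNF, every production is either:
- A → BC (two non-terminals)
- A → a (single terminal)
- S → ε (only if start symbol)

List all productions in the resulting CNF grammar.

TA → a; TC → c; S → b; X → c; Y → c; Z → b; S → TA Y; S → TC Z; X → S TA; Y → Z TC; Y → Z X0; X0 → TC S; Z → Y X1; X1 → X S; Z → TA Z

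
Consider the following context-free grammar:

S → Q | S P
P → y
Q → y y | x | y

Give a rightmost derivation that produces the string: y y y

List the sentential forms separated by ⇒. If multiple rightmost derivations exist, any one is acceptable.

S ⇒ S P ⇒ S y ⇒ Q y ⇒ y y y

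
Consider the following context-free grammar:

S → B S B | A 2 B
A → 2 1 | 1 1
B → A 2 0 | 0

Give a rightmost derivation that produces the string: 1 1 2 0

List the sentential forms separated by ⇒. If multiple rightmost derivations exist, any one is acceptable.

S ⇒ A 2 B ⇒ A 2 0 ⇒ 1 1 2 0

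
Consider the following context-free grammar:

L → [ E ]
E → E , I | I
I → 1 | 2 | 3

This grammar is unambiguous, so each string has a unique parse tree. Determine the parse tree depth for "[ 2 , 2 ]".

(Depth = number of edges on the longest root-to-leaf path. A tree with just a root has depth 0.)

4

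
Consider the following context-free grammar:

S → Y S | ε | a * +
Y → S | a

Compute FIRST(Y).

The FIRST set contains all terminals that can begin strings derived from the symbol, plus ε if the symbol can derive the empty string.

We compute FIRST(Y) using the standard algorithm.
FIRST(S) = {a, ε}
FIRST(Y) = {a, ε}
Therefore, FIRST(Y) = {a, ε}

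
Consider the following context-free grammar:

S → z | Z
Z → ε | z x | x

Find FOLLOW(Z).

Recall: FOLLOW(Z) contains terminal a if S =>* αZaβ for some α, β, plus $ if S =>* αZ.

We compute FOLLOW(Z) using the standard algorithm.
FOLLOW(S) starts with {$}.
FIRST(S) = {x, z, ε}
FIRST(Z) = {x, z, ε}
FOLLOW(S) = {$}
FOLLOW(Z) = {$}
Therefore, FOLLOW(Z) = {$}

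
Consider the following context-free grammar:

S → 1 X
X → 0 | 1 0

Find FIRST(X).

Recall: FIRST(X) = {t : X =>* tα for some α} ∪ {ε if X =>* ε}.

We compute FIRST(X) using the standard algorithm.
FIRST(S) = {1}
FIRST(X) = {0, 1}
Therefore, FIRST(X) = {0, 1}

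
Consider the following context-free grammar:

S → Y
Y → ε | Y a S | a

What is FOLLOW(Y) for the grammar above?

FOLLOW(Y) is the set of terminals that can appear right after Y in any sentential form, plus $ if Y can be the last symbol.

We compute FOLLOW(Y) using the standard algorithm.
FOLLOW(S) starts with {$}.
FIRST(S) = {a, ε}
FIRST(Y) = {a, ε}
FOLLOW(S) = {$, a}
FOLLOW(Y) = {$, a}
Therefore, FOLLOW(Y) = {$, a}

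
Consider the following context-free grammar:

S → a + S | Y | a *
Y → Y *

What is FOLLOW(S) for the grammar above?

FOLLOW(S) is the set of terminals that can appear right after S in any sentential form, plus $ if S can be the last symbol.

We compute FOLLOW(S) using the standard algorithm.
FOLLOW(S) starts with {$}.
FIRST(S) = {a}
FIRST(Y) = {}
FOLLOW(S) = {$}
FOLLOW(Y) = {$, *}
Therefore, FOLLOW(S) = {$}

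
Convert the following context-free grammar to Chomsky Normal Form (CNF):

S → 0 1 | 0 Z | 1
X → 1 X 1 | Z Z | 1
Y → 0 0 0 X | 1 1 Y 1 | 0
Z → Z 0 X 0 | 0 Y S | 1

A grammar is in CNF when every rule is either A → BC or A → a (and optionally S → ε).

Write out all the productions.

T0 → 0; T1 → 1; S → 1; X → 1; Y → 0; Z → 1; S → T0 T1; S → T0 Z; X → T1 X0; X0 → X T1; X → Z Z; Y → T0 X1; X1 → T0 X2; X2 → T0 X; Y → T1 X3; X3 → T1 X4; X4 → Y T1; Z → Z X5; X5 → T0 X6; X6 → X T0; Z → T0 X7; X7 → Y S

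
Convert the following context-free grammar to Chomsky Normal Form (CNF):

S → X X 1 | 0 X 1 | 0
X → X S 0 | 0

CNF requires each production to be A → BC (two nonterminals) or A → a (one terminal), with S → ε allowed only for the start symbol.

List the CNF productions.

T1 → 1; T0 → 0; S → 0; X → 0; S → X X0; X0 → X T1; S → T0 X1; X1 → X T1; X → X X2; X2 → S T0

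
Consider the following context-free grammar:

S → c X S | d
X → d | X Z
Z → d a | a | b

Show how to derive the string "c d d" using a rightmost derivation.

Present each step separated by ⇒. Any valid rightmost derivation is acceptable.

S ⇒ c X S ⇒ c X d ⇒ c d d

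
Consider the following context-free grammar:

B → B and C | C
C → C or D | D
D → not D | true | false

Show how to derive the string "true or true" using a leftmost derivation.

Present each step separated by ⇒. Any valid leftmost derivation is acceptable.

B ⇒ C ⇒ C or D ⇒ D or D ⇒ true or D ⇒ true or true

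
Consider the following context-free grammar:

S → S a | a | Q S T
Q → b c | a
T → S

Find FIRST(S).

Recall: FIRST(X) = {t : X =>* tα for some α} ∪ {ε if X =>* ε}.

We compute FIRST(S) using the standard algorithm.
FIRST(Q) = {a, b}
FIRST(S) = {a, b}
FIRST(T) = {a, b}
Therefore, FIRST(S) = {a, b}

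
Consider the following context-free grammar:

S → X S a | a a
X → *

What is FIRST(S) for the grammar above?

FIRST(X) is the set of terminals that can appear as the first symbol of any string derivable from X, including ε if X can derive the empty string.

We compute FIRST(S) using the standard algorithm.
FIRST(S) = {*, a}
FIRST(X) = {*}
Therefore, FIRST(S) = {*, a}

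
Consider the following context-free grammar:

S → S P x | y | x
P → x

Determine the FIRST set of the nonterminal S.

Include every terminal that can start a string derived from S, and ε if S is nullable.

We compute FIRST(S) using the standard algorithm.
FIRST(P) = {x}
FIRST(S) = {x, y}
Therefore, FIRST(S) = {x, y}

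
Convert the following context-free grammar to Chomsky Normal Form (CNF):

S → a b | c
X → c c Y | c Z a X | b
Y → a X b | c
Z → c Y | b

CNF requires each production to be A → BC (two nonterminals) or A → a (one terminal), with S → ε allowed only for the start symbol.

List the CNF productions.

TA → a; TB → b; S → c; TC → c; X → b; Y → c; Z → b; S → TA TB; X → TC X0; X0 → TC Y; X → TC X1; X1 → Z X2; X2 → TA X; Y → TA X3; X3 → X TB; Z → TC Y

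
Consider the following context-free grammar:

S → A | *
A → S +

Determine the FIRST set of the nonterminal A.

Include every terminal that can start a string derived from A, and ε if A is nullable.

We compute FIRST(A) using the standard algorithm.
FIRST(A) = {*}
FIRST(S) = {*}
Therefore, FIRST(A) = {*}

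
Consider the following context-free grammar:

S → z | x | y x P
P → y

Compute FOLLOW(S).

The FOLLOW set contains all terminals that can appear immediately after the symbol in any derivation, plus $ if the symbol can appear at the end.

We compute FOLLOW(S) using the standard algorithm.
FOLLOW(S) starts with {$}.
FIRST(P) = {y}
FIRST(S) = {x, y, z}
FOLLOW(P) = {$}
FOLLOW(S) = {$}
Therefore, FOLLOW(S) = {$}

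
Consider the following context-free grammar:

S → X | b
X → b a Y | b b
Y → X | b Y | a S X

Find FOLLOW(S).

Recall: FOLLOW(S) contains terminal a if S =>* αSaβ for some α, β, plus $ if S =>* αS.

We compute FOLLOW(S) using the standard algorithm.
FOLLOW(S) starts with {$}.
FIRST(S) = {b}
FIRST(X) = {b}
FIRST(Y) = {a, b}
FOLLOW(S) = {$, b}
FOLLOW(X) = {$, b}
FOLLOW(Y) = {$, b}
Therefore, FOLLOW(S) = {$, b}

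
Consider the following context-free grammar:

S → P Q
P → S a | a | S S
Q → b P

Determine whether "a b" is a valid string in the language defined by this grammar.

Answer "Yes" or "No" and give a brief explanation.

No - no valid derivation exists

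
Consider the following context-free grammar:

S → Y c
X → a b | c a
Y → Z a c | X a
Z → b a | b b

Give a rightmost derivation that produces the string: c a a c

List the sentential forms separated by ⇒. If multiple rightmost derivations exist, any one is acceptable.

S ⇒ Y c ⇒ X a c ⇒ c a a c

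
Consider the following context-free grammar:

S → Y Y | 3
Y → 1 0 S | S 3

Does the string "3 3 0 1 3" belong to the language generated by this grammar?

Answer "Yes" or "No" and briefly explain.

No - no valid derivation exists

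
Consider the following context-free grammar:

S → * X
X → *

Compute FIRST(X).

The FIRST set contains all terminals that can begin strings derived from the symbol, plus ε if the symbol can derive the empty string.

We compute FIRST(X) using the standard algorithm.
FIRST(S) = {*}
FIRST(X) = {*}
Therefore, FIRST(X) = {*}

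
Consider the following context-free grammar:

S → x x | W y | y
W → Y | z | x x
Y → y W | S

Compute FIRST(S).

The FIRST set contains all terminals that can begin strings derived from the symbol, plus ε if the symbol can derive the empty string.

We compute FIRST(S) using the standard algorithm.
FIRST(S) = {x, y, z}
FIRST(W) = {x, y, z}
FIRST(Y) = {x, y, z}
Therefore, FIRST(S) = {x, y, z}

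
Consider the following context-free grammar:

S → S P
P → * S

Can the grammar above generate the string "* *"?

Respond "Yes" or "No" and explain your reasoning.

No - no valid derivation exists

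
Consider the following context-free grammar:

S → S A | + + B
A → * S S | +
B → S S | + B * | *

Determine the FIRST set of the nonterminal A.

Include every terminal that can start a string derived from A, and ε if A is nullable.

We compute FIRST(A) using the standard algorithm.
FIRST(A) = {*, +}
FIRST(B) = {*, +}
FIRST(S) = {+}
Therefore, FIRST(A) = {*, +}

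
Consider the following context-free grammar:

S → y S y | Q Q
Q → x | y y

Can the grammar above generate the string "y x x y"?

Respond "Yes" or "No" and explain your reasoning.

Yes - a valid derivation exists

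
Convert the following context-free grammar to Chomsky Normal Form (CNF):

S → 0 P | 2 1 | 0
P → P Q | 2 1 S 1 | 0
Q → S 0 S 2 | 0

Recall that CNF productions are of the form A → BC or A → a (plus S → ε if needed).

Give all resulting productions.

T0 → 0; T2 → 2; T1 → 1; S → 0; P → 0; Q → 0; S → T0 P; S → T2 T1; P → P Q; P → T2 X0; X0 → T1 X1; X1 → S T1; Q → S X2; X2 → T0 X3; X3 → S T2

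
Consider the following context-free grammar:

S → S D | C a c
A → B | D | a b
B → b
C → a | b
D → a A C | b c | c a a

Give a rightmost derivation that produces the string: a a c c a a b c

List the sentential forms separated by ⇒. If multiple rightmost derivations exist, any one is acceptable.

S ⇒ S D ⇒ S b c ⇒ S D b c ⇒ S c a a b c ⇒ C a c c a a b c ⇒ a a c c a a b c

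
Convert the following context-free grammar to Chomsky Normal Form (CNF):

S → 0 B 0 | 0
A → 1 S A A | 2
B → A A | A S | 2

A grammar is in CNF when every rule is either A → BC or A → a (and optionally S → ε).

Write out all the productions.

T0 → 0; S → 0; T1 → 1; A → 2; B → 2; S → T0 X0; X0 → B T0; A → T1 X1; X1 → S X2; X2 → A A; B → A A; B → A S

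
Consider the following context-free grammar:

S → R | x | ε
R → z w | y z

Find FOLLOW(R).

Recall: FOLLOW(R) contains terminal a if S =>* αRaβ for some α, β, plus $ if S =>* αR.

We compute FOLLOW(R) using the standard algorithm.
FOLLOW(S) starts with {$}.
FIRST(R) = {y, z}
FIRST(S) = {x, y, z, ε}
FOLLOW(R) = {$}
FOLLOW(S) = {$}
Therefore, FOLLOW(R) = {$}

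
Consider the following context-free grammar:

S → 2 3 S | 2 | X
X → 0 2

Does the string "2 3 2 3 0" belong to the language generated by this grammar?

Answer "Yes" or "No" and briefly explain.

No - no valid derivation exists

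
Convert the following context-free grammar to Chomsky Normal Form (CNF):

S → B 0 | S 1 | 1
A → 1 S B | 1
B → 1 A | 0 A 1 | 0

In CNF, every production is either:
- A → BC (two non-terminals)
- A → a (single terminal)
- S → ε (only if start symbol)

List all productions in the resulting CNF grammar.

T0 → 0; T1 → 1; S → 1; A → 1; B → 0; S → B T0; S → S T1; A → T1 X0; X0 → S B; B → T1 A; B → T0 X1; X1 → A T1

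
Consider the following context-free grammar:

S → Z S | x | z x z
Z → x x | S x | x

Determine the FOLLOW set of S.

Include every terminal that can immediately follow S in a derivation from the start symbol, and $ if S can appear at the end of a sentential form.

We compute FOLLOW(S) using the standard algorithm.
FOLLOW(S) starts with {$}.
FIRST(S) = {x, z}
FIRST(Z) = {x, z}
FOLLOW(S) = {$, x}
FOLLOW(Z) = {x, z}
Therefore, FOLLOW(S) = {$, x}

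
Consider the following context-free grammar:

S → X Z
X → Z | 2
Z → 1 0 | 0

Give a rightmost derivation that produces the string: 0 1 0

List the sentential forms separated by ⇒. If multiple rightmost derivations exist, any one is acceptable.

S ⇒ X Z ⇒ X 1 0 ⇒ Z 1 0 ⇒ 0 1 0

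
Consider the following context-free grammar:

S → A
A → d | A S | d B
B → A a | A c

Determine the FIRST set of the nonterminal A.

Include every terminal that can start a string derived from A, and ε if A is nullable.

We compute FIRST(A) using the standard algorithm.
FIRST(A) = {d}
FIRST(B) = {d}
FIRST(S) = {d}
Therefore, FIRST(A) = {d}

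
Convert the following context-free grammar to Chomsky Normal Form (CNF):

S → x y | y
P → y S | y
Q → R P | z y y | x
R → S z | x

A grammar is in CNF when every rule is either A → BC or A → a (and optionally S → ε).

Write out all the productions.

TX → x; TY → y; S → y; P → y; TZ → z; Q → x; R → x; S → TX TY; P → TY S; Q → R P; Q → TZ X0; X0 → TY TY; R → S TZ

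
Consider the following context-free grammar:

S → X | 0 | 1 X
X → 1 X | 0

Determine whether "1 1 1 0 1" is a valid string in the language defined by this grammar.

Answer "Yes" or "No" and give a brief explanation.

No - no valid derivation exists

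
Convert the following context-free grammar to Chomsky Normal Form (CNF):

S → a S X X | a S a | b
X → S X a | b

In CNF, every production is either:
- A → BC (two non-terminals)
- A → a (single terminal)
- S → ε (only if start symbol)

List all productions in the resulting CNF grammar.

TA → a; S → b; X → b; S → TA X0; X0 → S X1; X1 → X X; S → TA X2; X2 → S TA; X → S X3; X3 → X TA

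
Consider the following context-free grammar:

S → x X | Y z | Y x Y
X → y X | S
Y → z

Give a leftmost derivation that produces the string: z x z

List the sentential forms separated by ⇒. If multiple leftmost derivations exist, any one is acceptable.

S ⇒ Y x Y ⇒ z x Y ⇒ z x z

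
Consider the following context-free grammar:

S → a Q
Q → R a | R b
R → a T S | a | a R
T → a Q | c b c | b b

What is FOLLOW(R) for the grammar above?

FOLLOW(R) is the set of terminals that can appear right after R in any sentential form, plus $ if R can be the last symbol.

We compute FOLLOW(R) using the standard algorithm.
FOLLOW(S) starts with {$}.
FIRST(Q) = {a}
FIRST(R) = {a}
FIRST(S) = {a}
FIRST(T) = {a, b, c}
FOLLOW(Q) = {$, a, b}
FOLLOW(R) = {a, b}
FOLLOW(S) = {$, a, b}
FOLLOW(T) = {a}
Therefore, FOLLOW(R) = {a, b}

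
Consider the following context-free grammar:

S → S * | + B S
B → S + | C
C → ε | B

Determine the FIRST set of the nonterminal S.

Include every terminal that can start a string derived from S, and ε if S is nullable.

We compute FIRST(S) using the standard algorithm.
FIRST(B) = {+, ε}
FIRST(C) = {+, ε}
FIRST(S) = {+}
Therefore, FIRST(S) = {+}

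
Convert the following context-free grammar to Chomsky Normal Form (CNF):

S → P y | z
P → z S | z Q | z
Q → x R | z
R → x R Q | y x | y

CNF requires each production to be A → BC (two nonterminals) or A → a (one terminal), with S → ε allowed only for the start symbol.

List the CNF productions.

TY → y; S → z; TZ → z; P → z; TX → x; Q → z; R → y; S → P TY; P → TZ S; P → TZ Q; Q → TX R; R → TX X0; X0 → R Q; R → TY TX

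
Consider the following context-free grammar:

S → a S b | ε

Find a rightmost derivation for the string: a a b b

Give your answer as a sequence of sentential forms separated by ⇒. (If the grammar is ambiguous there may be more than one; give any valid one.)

S ⇒ a S b ⇒ a a S b b ⇒ a a b b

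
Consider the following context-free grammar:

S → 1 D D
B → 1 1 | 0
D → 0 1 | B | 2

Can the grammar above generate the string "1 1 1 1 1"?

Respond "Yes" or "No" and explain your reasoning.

Yes - a valid derivation exists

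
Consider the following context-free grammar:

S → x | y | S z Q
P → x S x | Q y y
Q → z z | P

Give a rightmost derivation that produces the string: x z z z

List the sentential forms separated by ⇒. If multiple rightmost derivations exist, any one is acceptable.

S ⇒ S z Q ⇒ S z z z ⇒ x z z z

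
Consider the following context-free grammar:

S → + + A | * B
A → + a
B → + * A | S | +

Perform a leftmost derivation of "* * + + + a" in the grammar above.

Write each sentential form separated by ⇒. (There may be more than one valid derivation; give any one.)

S ⇒ * B ⇒ * S ⇒ * * B ⇒ * * S ⇒ * * + + A ⇒ * * + + + a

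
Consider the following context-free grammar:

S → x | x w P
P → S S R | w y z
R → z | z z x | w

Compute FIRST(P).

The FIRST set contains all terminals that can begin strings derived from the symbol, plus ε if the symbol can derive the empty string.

We compute FIRST(P) using the standard algorithm.
FIRST(P) = {w, x}
FIRST(R) = {w, z}
FIRST(S) = {x}
Therefore, FIRST(P) = {w, x}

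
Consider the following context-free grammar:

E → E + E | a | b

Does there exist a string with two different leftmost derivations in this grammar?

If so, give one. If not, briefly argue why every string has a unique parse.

Yes - the string 'b + b + b + b + a' has two distinct leftmost derivations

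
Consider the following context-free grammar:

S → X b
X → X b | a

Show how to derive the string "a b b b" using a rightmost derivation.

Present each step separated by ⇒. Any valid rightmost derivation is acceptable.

S ⇒ X b ⇒ X b b ⇒ X b b b ⇒ a b b b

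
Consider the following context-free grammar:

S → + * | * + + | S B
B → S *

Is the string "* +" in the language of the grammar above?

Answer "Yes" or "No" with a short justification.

No - no valid derivation exists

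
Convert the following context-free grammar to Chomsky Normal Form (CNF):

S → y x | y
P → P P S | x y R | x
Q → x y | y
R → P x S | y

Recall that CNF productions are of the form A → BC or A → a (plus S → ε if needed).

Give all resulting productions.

TY → y; TX → x; S → y; P → x; Q → y; R → y; S → TY TX; P → P X0; X0 → P S; P → TX X1; X1 → TY R; Q → TX TY; R → P X2; X2 → TX S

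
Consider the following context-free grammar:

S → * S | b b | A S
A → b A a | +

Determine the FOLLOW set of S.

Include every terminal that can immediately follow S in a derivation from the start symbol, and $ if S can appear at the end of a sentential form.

We compute FOLLOW(S) using the standard algorithm.
FOLLOW(S) starts with {$}.
FIRST(A) = {+, b}
FIRST(S) = {*, +, b}
FOLLOW(A) = {*, +, a, b}
FOLLOW(S) = {$}
Therefore, FOLLOW(S) = {$}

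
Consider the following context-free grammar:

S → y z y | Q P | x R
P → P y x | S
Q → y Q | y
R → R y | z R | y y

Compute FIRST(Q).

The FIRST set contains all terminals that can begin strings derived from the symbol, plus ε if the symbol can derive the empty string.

We compute FIRST(Q) using the standard algorithm.
FIRST(P) = {x, y}
FIRST(Q) = {y}
FIRST(R) = {y, z}
FIRST(S) = {x, y}
Therefore, FIRST(Q) = {y}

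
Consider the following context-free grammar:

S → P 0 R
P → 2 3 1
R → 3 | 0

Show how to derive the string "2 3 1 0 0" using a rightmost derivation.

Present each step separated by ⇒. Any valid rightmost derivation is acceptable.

S ⇒ P 0 R ⇒ P 0 0 ⇒ 2 3 1 0 0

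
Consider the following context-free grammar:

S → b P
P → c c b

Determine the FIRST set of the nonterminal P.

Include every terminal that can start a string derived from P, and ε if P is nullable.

We compute FIRST(P) using the standard algorithm.
FIRST(P) = {c}
FIRST(S) = {b}
Therefore, FIRST(P) = {c}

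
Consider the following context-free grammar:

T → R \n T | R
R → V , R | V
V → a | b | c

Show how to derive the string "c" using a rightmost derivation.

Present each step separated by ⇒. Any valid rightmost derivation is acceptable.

T ⇒ R ⇒ V ⇒ c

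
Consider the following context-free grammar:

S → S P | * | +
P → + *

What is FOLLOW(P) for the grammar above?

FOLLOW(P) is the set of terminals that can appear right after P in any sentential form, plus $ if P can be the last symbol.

We compute FOLLOW(P) using the standard algorithm.
FOLLOW(S) starts with {$}.
FIRST(P) = {+}
FIRST(S) = {*, +}
FOLLOW(P) = {$, +}
FOLLOW(S) = {$, +}
Therefore, FOLLOW(P) = {$, +}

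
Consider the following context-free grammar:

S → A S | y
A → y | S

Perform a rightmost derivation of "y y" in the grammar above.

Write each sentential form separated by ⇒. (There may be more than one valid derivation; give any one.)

S ⇒ A S ⇒ A y ⇒ y y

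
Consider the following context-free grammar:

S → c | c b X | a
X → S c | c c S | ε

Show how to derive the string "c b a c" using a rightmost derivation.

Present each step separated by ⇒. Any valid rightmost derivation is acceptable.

S ⇒ c b X ⇒ c b S c ⇒ c b a c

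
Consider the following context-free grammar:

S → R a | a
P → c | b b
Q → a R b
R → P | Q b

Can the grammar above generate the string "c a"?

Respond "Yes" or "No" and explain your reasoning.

Yes - a valid derivation exists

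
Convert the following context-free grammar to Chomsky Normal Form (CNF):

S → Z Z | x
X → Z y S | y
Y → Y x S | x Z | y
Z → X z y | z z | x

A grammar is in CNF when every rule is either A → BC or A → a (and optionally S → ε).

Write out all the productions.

S → x; TY → y; X → y; TX → x; Y → y; TZ → z; Z → x; S → Z Z; X → Z X0; X0 → TY S; Y → Y X1; X1 → TX S; Y → TX Z; Z → X X2; X2 → TZ TY; Z → TZ TZ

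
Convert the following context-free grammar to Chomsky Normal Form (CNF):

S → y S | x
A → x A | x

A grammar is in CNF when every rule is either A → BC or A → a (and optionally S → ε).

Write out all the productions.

TY → y; S → x; TX → x; A → x; S → TY S; A → TX A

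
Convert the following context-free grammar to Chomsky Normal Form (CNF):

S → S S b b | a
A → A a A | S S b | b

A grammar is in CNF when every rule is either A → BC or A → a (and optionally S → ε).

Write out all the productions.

TB → b; S → a; TA → a; A → b; S → S X0; X0 → S X1; X1 → TB TB; A → A X2; X2 → TA A; A → S X3; X3 → S TB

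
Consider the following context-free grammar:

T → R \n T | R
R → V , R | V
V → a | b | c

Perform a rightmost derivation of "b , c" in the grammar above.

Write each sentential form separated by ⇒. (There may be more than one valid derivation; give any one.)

T ⇒ R ⇒ V , R ⇒ V , V ⇒ V , c ⇒ b , c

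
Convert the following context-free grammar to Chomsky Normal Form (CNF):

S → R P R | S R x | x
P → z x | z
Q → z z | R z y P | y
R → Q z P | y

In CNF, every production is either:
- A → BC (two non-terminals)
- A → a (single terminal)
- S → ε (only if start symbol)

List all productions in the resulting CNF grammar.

TX → x; S → x; TZ → z; P → z; TY → y; Q → y; R → y; S → R X0; X0 → P R; S → S X1; X1 → R TX; P → TZ TX; Q → TZ TZ; Q → R X2; X2 → TZ X3; X3 → TY P; R → Q X4; X4 → TZ P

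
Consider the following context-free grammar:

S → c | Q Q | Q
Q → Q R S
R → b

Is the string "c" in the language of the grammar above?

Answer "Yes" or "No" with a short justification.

Yes - a valid derivation exists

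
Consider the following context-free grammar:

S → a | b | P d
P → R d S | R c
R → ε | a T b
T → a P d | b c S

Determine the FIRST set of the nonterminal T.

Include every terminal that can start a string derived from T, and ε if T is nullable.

We compute FIRST(T) using the standard algorithm.
FIRST(P) = {a, c, d}
FIRST(R) = {a, ε}
FIRST(S) = {a, b, c, d}
FIRST(T) = {a, b}
Therefore, FIRST(T) = {a, b}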